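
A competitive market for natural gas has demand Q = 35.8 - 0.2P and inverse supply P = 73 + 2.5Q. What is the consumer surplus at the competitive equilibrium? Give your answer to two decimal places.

499.38

Rewriting demand in inverse form: P = 179 - 5Q.
Equilibrium: 179 - 5Q = 73 + 2.5Q, so Q* = 14.1333 and P* = 108.3333.
CS is the area between the demand curve and P* from 0 to Q*: (1/2)(14.1333)(70.6667) = 499.3778.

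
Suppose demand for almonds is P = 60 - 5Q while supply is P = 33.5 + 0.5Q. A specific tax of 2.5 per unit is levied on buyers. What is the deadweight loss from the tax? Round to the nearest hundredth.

0.57

Pre-tax equilibrium: 60 - 5Q = 33.5 + 0.5Q gives Q* = 4.8182, P* = 35.9091.
A tax on buyers shifts demand down by 2.5: (60 - 2.5) - 5Q = 33.5 + 0.5Q, so Q_t = 4.3636. Buyers pay P_b = 38.1818; sellers receive P_s = P_b - 2.5 = 35.6818.
Deadweight loss is the triangle between the curves from Q_t to Q*: (1/2)(4.8182 - 4.3636)(2.5) = 0.5682.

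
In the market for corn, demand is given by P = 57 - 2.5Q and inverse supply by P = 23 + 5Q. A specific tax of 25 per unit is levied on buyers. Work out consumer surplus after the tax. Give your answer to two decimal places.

Pre-tax equilibrium: 57 - 2.5Q = 23 + 5Q gives Q* = 4.5333, P* = 45.6667.
With the tax, buyers' net willingness to pay falls by 25: (57 - 25) - 2.5Q = 23 + 5Q, so Q_t = 1.2. Buyers pay P_b = 54; sellers receive P_s = P_b - 25 = 29.
CS = (1/2)(Q_t)(57 - P_b) = (1/2)(1.2)(3) = 1.8.

1.80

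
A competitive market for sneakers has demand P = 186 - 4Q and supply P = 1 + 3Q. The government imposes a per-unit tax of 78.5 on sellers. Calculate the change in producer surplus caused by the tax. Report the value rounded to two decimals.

Pre-tax equilibrium: 186 - 4Q = 1 + 3Q gives Q* = 26.4286, P* = 80.2857.
With the tax, sellers need 78.5 more per unit: 186 - 4Q = 1 + 3Q + 78.5, so Q_t = 15.2143. Buyers pay P_b = 125.1429; sellers receive P_s = P_b - 78.5 = 46.6429.
Producers lose the trapezoid between P_s and P* out to Q_t plus the triangle from Q_t to Q*: change in PS = 347.2117 - 1047.7041 = -700.4923.

-700.49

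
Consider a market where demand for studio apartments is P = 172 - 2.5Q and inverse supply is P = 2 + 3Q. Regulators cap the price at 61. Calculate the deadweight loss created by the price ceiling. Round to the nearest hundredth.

347.58

Without the control, 172 - 2.5Q = 2 + 3Q so Q* = 30.9091 and P* = 94.7273.
At the ceiling price 61, quantity supplied is (61 - 2)/3 = 19.6667; supply is the short side, so Q = 19.6667 trades at P = 61.
The lost-trades triangle has base Q* - 19.6667 = 11.2424 and height equal to the gap between the curves at Q = 19.6667, which is 122.8333 - 61 = 61.8333. DWL = (1/2)(11.2424)(61.8333) = 347.5783.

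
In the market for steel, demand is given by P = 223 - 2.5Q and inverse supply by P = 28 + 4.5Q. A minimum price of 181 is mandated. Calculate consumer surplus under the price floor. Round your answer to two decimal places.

Without the control, 223 - 2.5Q = 28 + 4.5Q so Q* = 27.8571 and P* = 153.3571.
At the floor price 181, quantity demanded is (223 - 181)/2.5 = 16.8; demand is the short side, so Q = 16.8 trades at P = 181.
CS is the triangle under demand above 181: (1/2)(16.8)(223 - 181) = 352.8.

352.80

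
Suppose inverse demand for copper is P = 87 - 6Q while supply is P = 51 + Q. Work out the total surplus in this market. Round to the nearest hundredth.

92.57

Set 87 - 6Q = 51 + Q, which gives 36 = 7Q, so Q* = 5.1429 and P* = 87 - 6(5.1429) = 56.1429.
CS = (1/2)(5.1429)(30.8571) = 79.3469 and PS = (1/2)(5.1429)(5.1429) = 13.2245, so total surplus = 92.5714.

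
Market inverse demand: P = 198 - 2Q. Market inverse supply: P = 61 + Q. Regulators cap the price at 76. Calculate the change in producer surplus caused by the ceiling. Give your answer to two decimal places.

Free-market equilibrium: 198 - 2Q = 61 + Q gives Q* = 45.6667, P* = 106.6667.
At the ceiling price 76, quantity supplied is (76 - 61)/1 = 15; supply is the short side, so Q = 15 trades at P = 76.
PS goes from (1/2)(45.6667)(45.6667) = 1042.7222 to 112.5 (computed as (76 - 61)(15) - (1/2)(1)(15)^2), a change of -930.2222.

-930.22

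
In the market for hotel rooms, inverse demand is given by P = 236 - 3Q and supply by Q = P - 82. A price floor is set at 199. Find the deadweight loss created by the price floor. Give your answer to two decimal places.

1369.39

Rewriting supply in inverse form: P = 82 + Q.
Free-market equilibrium: 236 - 3Q = 82 + Q gives Q* = 38.5, P* = 120.5.
At P = 199, buyers demand (236 - 199)/3 = 12.3333 while sellers would supply more, so the quantity traded is 12.3333 at price 199.
The lost-trades triangle has base Q* - 12.3333 = 26.1667 and height equal to the gap between the curves at Q = 12.3333, which is 199 - 94.3333 = 104.6667. DWL = (1/2)(26.1667)(104.6667) = 1369.3889.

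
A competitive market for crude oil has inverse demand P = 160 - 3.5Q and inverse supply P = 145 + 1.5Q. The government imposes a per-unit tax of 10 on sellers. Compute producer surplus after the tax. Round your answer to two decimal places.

0.75

Without the tax, 160 - 3.5Q = 145 + 1.5Q so Q* = 3 and P* = 149.5.
A tax on sellers shifts supply up by 10: 160 - 3.5Q = 145 + 1.5Q + 10, so Q_t = 1. Buyers pay P_b = 156.5; sellers receive P_s = P_b - 10 = 146.5.
PS = (1/2)(Q_t)(P_s - 145) = (1/2)(1)(1.5) = 0.75.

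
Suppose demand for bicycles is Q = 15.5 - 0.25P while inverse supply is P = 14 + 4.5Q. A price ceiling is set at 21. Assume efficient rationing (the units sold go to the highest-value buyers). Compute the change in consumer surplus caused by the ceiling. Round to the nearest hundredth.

Rewriting demand in inverse form: P = 62 - 4Q.
Without the control, 62 - 4Q = 14 + 4.5Q so Q* = 5.6471 and P* = 39.4118.
At P = 21, sellers supply (21 - 14)/4.5 = 1.5556 while buyers want more, so the quantity traded is 1.5556 at price 21.
CS goes from (1/2)(5.6471)(22.5882) = 63.7785 to 58.9383 (computed as (62 - 21)(1.5556) - (1/2)(4)(1.5556)^2), a change of -4.8403.

-4.84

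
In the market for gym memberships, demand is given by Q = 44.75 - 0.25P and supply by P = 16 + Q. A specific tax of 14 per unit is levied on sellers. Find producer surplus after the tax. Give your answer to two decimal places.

444.02

Rewriting demand in inverse form: P = 179 - 4Q.
Without the tax, 179 - 4Q = 16 + Q so Q* = 32.6 and P* = 48.6.
A tax on sellers shifts supply up by 14: 179 - 4Q = 16 + Q + 14, so Q_t = 29.8. Buyers pay P_b = 59.8; sellers receive P_s = P_b - 14 = 45.8.
Producer surplus is the triangle above supply below P_s: (1/2)(29.8)(45.8 - 16) = 444.02.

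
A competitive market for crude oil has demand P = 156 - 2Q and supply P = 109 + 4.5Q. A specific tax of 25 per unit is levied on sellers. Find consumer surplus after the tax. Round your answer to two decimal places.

11.46

Pre-tax equilibrium: 156 - 2Q = 109 + 4.5Q gives Q* = 7.2308, P* = 141.5385.
A tax on sellers shifts supply up by 25: 156 - 2Q = 109 + 4.5Q + 25, so Q_t = 3.3846. Buyers pay P_b = 149.2308; sellers receive P_s = P_b - 25 = 124.2308.
Consumer surplus is the triangle under demand above P_b: (1/2)(3.3846)(156 - 149.2308) = 11.4556.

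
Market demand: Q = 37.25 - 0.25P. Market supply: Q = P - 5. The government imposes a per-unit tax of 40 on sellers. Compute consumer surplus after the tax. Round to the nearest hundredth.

Rewriting demand in inverse form: P = 149 - 4Q.
Rewriting supply in inverse form: P = 5 + Q.
Pre-tax equilibrium: 149 - 4Q = 5 + Q gives Q* = 28.8, P* = 33.8.
A tax on sellers shifts supply up by 40: 149 - 4Q = 5 + Q + 40, so Q_t = 20.8. Buyers pay P_b = 65.8; sellers receive P_s = P_b - 40 = 25.8.
Consumer surplus is the triangle under demand above P_b: (1/2)(20.8)(149 - 65.8) = 865.28.

865.28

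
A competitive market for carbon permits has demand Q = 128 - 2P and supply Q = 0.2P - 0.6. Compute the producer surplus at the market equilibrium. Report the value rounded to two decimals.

307.52

Rewriting demand in inverse form: P = 64 - 0.5Q.
Rewriting supply in inverse form: P = 3 + 5Q.
Equilibrium: 64 - 0.5Q = 3 + 5Q, so Q* = 11.0909 and P* = 58.4545.
PS is the area between P* and the supply curve from 0 to Q*: (1/2)(11.0909)(55.4545) = 307.5207.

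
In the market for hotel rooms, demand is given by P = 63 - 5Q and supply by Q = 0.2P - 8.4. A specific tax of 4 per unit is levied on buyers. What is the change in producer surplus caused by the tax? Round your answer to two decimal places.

-3.80

Rewriting supply in inverse form: P = 42 + 5Q.
Without the tax, 63 - 5Q = 42 + 5Q so Q* = 2.1 and P* = 52.5.
With the tax, buyers' net willingness to pay falls by 4: (63 - 4) - 5Q = 42 + 5Q, so Q_t = 1.7. Buyers pay P_b = 54.5; sellers receive P_s = P_b - 4 = 50.5.
Producers lose the trapezoid between P_s and P* out to Q_t plus the triangle from Q_t to Q*: change in PS = 7.225 - 11.025 = -3.8.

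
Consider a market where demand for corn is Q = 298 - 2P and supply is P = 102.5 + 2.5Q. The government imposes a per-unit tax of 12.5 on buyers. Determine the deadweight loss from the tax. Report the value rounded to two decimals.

26.04

Rewriting demand in inverse form: P = 149 - 0.5Q.
Pre-tax equilibrium: 149 - 0.5Q = 102.5 + 2.5Q gives Q* = 15.5, P* = 141.25.
A tax on buyers shifts demand down by 12.5: (149 - 12.5) - 0.5Q = 102.5 + 2.5Q, so Q_t = 11.3333. Buyers pay P_b = 143.3333; sellers receive P_s = P_b - 12.5 = 130.8333.
The welfare triangle lost has base Q* - Q_t = 4.1667 and height t = 12.5, so DWL = (1/2)(4.1667)(12.5) = 26.0417.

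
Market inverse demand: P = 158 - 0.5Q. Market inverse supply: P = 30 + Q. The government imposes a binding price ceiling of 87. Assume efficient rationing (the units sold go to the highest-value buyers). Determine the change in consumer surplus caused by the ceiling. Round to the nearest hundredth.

Free-market equilibrium: 158 - 0.5Q = 30 + Q gives Q* = 85.3333, P* = 115.3333.
At P = 87, sellers supply (87 - 30)/1 = 57 while buyers want more, so the quantity traded is 57 at price 87.
CS goes from (1/2)(85.3333)(42.6667) = 1820.4444 to 3234.75 (computed as (158 - 87)(57) - (1/2)(0.5)(57)^2), a change of 1414.3056.

1414.31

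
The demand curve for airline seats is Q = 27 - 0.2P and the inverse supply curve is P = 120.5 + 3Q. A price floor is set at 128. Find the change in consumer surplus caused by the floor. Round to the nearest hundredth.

-3.31

Rewriting demand in inverse form: P = 135 - 5Q.
Without the control, 135 - 5Q = 120.5 + 3Q so Q* = 1.8125 and P* = 125.9375.
At P = 128, buyers demand (135 - 128)/5 = 1.4 while sellers would supply more, so the quantity traded is 1.4 at price 128.
CS goes from (1/2)(1.8125)(9.0625) = 8.2129 to 4.9 (computed as (135 - 128)(1.4) - (1/2)(5)(1.4)^2), a change of -3.3129.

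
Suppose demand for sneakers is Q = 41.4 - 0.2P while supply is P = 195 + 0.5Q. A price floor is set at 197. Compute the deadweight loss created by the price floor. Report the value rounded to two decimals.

0.09

Rewriting demand in inverse form: P = 207 - 5Q.
Without the control, 207 - 5Q = 195 + 0.5Q so Q* = 2.1818 and P* = 196.0909.
At P = 197, buyers demand (207 - 197)/5 = 2 while sellers would supply more, so the quantity traded is 2 at price 197.
The lost-trades triangle has base Q* - 2 = 0.1818 and height equal to the gap between the curves at Q = 2, which is 197 - 196 = 1. DWL = (1/2)(0.1818)(1) = 0.0909.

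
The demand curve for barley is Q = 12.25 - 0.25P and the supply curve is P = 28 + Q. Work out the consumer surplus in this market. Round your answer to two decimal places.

35.28

Rewriting demand in inverse form: P = 49 - 4Q.
Equilibrium: 49 - 4Q = 28 + Q, so Q* = 4.2 and P* = 32.2.
CS is the area between the demand curve and P* from 0 to Q*: (1/2)(4.2)(16.8) = 35.28.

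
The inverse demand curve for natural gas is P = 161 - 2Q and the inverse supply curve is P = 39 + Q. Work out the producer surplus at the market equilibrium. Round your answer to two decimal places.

826.89

Set 161 - 2Q = 39 + Q, which gives 122 = 3Q, so Q* = 40.6667 and P* = 161 - 2(40.6667) = 79.6667.
Producer surplus is the triangle above supply below P*: (1/2)(40.6667)(79.6667 - 39) = (1/2)(40.6667)(40.6667) = 826.8889.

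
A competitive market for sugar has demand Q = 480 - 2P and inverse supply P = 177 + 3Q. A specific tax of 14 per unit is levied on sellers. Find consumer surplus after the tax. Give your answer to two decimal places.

49.00

Rewriting demand in inverse form: P = 240 - 0.5Q.
Without the tax, 240 - 0.5Q = 177 + 3Q so Q* = 18 and P* = 231.
With the tax, sellers need 14 more per unit: 240 - 0.5Q = 177 + 3Q + 14, so Q_t = 14. Buyers pay P_b = 233; sellers receive P_s = P_b - 14 = 219.
CS = (1/2)(Q_t)(240 - P_b) = (1/2)(14)(7) = 49.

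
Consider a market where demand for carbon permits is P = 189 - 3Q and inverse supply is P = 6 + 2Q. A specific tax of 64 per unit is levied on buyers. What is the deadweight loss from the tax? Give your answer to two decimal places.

409.60

Pre-tax equilibrium: 189 - 3Q = 6 + 2Q gives Q* = 36.6, P* = 79.2.
A tax on buyers shifts demand down by 64: (189 - 64) - 3Q = 6 + 2Q, so Q_t = 23.8. Buyers pay P_b = 117.6; sellers receive P_s = P_b - 64 = 53.6.
Deadweight loss is the triangle between the curves from Q_t to Q*: (1/2)(36.6 - 23.8)(64) = 409.6.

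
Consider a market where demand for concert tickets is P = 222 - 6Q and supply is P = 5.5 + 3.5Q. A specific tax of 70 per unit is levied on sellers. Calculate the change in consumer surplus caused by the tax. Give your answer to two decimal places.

-844.65

Pre-tax equilibrium: 222 - 6Q = 5.5 + 3.5Q gives Q* = 22.7895, P* = 85.2632.
A tax on sellers shifts supply up by 70: 222 - 6Q = 5.5 + 3.5Q + 70, so Q_t = 15.4211. Buyers pay P_b = 129.4737; sellers receive P_s = P_b - 70 = 59.4737.
CS falls from (1/2)(22.7895)(136.7368) = 1558.0803 to (1/2)(15.4211)(92.5263) = 713.4266, a change of -844.6537.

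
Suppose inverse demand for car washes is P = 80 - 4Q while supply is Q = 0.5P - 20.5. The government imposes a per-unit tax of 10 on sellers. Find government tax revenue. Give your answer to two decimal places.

Rewriting supply in inverse form: P = 41 + 2Q.
Without the tax, 80 - 4Q = 41 + 2Q so Q* = 6.5 and P* = 54.
A tax on sellers shifts supply up by 10: 80 - 4Q = 41 + 2Q + 10, so Q_t = 4.8333. Buyers pay P_b = 60.6667; sellers receive P_s = P_b - 10 = 50.6667.
Revenue is the tax times quantity traded: 10 x 4.8333 = 48.3333.

48.33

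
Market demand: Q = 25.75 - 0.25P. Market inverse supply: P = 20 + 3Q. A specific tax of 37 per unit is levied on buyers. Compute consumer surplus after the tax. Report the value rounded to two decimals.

86.37

Rewriting demand in inverse form: P = 103 - 4Q.
Without the tax, 103 - 4Q = 20 + 3Q so Q* = 11.8571 and P* = 55.5714.
With the tax, buyers' net willingness to pay falls by 37: (103 - 37) - 4Q = 20 + 3Q, so Q_t = 6.5714. Buyers pay P_b = 76.7143; sellers receive P_s = P_b - 37 = 39.7143.
Consumer surplus is the triangle under demand above P_b: (1/2)(6.5714)(103 - 76.7143) = 86.3673.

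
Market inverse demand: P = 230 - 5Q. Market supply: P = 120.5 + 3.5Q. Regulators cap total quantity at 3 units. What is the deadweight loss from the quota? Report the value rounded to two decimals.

Without the quota, 230 - 5Q = 120.5 + 3.5Q gives Q* = 12.8824.
At Q = 3 the demand price is 230 - 5(3) = 215 and the supply price is 120.5 + 3.5(3) = 131.
DWL = (1/2)(gap between curves at 3) x (Q* - 3) = (1/2)(84)(9.8824) = 415.0588.

415.06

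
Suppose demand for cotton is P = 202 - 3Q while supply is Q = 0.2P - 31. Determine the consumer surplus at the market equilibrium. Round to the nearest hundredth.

Rewriting supply in inverse form: P = 155 + 5Q.
Setting demand equal to supply, 47 = 8Q, so Q* = 5.875 and P* = 184.375.
The demand choke price is 202, so CS = (1/2)(Q*)(202 - P*) = (1/2)(5.875)(17.625) = 51.7734.

51.77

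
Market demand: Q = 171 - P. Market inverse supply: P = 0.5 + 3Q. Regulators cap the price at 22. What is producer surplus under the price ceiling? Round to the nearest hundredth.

Rewriting demand in inverse form: P = 171 - Q.
Without the control, 171 - Q = 0.5 + 3Q so Q* = 42.625 and P* = 128.375.
At P = 22, sellers supply (22 - 0.5)/3 = 7.1667 while buyers want more, so the quantity traded is 7.1667 at price 22.
PS is the triangle above supply below 22: (1/2)(7.1667)(22 - 0.5) = 77.0417.

77.04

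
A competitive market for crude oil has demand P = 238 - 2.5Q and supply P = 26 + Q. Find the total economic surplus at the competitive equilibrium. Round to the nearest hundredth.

6420.57

Equilibrium: 238 - 2.5Q = 26 + Q, so Q* = 60.5714 and P* = 86.5714.
CS = (1/2)(60.5714)(151.4286) = 4586.1224 and PS = (1/2)(60.5714)(60.5714) = 1834.449, so total surplus = 6420.5714.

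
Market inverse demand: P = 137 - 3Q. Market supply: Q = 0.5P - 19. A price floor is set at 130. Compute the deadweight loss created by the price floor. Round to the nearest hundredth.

Rewriting supply in inverse form: P = 38 + 2Q.
Without the control, 137 - 3Q = 38 + 2Q so Q* = 19.8 and P* = 77.6.
At P = 130, buyers demand (137 - 130)/3 = 2.3333 while sellers would supply more, so the quantity traded is 2.3333 at price 130.
At Q = 2.3333 the demand price is 130 and the supply price is 42.6667. Deadweight loss is the triangle between the curves from 2.3333 to 19.8: (1/2)(130 - 42.6667)(19.8 - 2.3333) = 762.7111.

762.71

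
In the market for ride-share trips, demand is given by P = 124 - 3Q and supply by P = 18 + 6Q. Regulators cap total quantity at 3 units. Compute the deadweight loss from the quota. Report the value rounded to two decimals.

346.72

Without the quota, 124 - 3Q = 18 + 6Q gives Q* = 11.7778.
At Q = 3 the demand price is 124 - 3(3) = 115 and the supply price is 18 + 6(3) = 36.
DWL = (1/2)(gap between curves at 3) x (Q* - 3) = (1/2)(79)(8.7778) = 346.7222.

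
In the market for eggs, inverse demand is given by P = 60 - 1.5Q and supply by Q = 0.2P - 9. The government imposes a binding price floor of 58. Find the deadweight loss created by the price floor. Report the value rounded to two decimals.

Rewriting supply in inverse form: P = 45 + 5Q.
Free-market equilibrium: 60 - 1.5Q = 45 + 5Q gives Q* = 2.3077, P* = 56.5385.
At P = 58, buyers demand (60 - 58)/1.5 = 1.3333 while sellers would supply more, so the quantity traded is 1.3333 at price 58.
The lost-trades triangle has base Q* - 1.3333 = 0.9744 and height equal to the gap between the curves at Q = 1.3333, which is 58 - 51.6667 = 6.3333. DWL = (1/2)(0.9744)(6.3333) = 3.0855.

3.09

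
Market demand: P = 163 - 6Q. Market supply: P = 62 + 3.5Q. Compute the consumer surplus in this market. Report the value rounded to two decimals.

339.09

Setting demand equal to supply, 101 = 9.5Q, so Q* = 10.6316 and P* = 99.2105.
Consumer surplus is the triangle under demand above P*: (1/2)(10.6316)(163 - 99.2105) = (1/2)(10.6316)(63.7895) = 339.0914.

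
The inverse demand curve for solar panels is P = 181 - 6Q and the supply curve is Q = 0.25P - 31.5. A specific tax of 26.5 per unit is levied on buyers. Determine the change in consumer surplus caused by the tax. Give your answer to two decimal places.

-66.38

Rewriting supply in inverse form: P = 126 + 4Q.
Pre-tax equilibrium: 181 - 6Q = 126 + 4Q gives Q* = 5.5, P* = 148.
With the tax, buyers' net willingness to pay falls by 26.5: (181 - 26.5) - 6Q = 126 + 4Q, so Q_t = 2.85. Buyers pay P_b = 163.9; sellers receive P_s = P_b - 26.5 = 137.4.
CS falls from (1/2)(5.5)(33) = 90.75 to (1/2)(2.85)(17.1) = 24.3675, a change of -66.3825.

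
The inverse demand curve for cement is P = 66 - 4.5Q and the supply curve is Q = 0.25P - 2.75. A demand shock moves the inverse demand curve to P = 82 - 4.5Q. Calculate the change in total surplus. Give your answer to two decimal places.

118.59

Rewriting supply in inverse form: P = 11 + 4Q.
Initial equilibrium: Q_0 = 6.4706, P_0 = 36.8824; CS_0 = (1/2)(6.4706)(29.1176) = 94.2042, PS_0 = (1/2)(6.4706)(25.8824) = 83.737.
New equilibrium: 82 - 4.5Q = 11 + 4Q gives Q_1 = 8.3529, P_1 = 44.4118; CS_1 = 156.9862, PS_1 = 139.5433.
Change in total surplus = (156.9862 + 139.5433) - (94.2042 + 83.737) = 118.5882.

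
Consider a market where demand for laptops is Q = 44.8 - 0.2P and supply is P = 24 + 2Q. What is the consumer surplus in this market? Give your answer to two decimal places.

2040.82

Rewriting demand in inverse form: P = 224 - 5Q.
Equilibrium: 224 - 5Q = 24 + 2Q, so Q* = 28.5714 and P* = 81.1429.
The demand choke price is 224, so CS = (1/2)(Q*)(224 - P*) = (1/2)(28.5714)(142.8571) = 2040.8163.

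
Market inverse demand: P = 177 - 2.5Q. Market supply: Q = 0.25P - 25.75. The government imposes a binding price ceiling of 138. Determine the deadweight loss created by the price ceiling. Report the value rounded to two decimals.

Rewriting supply in inverse form: P = 103 + 4Q.
Free-market equilibrium: 177 - 2.5Q = 103 + 4Q gives Q* = 11.3846, P* = 148.5385.
At P = 138, sellers supply (138 - 103)/4 = 8.75 while buyers want more, so the quantity traded is 8.75 at price 138.
The lost-trades triangle has base Q* - 8.75 = 2.6346 and height equal to the gap between the curves at Q = 8.75, which is 155.125 - 138 = 17.125. DWL = (1/2)(2.6346)(17.125) = 22.5589.

22.56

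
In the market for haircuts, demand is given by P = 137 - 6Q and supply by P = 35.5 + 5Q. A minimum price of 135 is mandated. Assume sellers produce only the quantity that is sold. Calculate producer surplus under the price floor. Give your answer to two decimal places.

Without the control, 137 - 6Q = 35.5 + 5Q so Q* = 9.2273 and P* = 81.6364.
At the floor price 135, quantity demanded is (137 - 135)/6 = 0.3333; demand is the short side, so Q = 0.3333 trades at P = 135.
The supply price at Q = 0.3333 is 37.1667. PS is the trapezoid between 135 and supply over [0, 0.3333]: (1/2)[(135 - 35.5) + (135 - 37.1667)](0.3333) = 32.8889.

32.89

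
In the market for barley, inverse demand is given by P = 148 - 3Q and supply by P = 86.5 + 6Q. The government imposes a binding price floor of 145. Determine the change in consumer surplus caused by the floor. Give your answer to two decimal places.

Free-market equilibrium: 148 - 3Q = 86.5 + 6Q gives Q* = 6.8333, P* = 127.5.
At the floor price 145, quantity demanded is (148 - 145)/3 = 1; demand is the short side, so Q = 1 trades at P = 145.
CS goes from (1/2)(6.8333)(20.5) = 70.0417 to 1.5 (computed as (148 - 145)(1) - (1/2)(3)(1)^2), a change of -68.5417.

-68.54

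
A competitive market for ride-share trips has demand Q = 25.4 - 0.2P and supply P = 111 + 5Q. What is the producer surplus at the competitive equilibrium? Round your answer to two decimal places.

6.40

Rewriting demand in inverse form: P = 127 - 5Q.
Set 127 - 5Q = 111 + 5Q, which gives 16 = 10Q, so Q* = 1.6 and P* = 127 - 5(1.6) = 119.
The supply curve's price intercept is 111, so PS = (1/2)(Q*)(P* - 111) = (1/2)(1.6)(8) = 6.4.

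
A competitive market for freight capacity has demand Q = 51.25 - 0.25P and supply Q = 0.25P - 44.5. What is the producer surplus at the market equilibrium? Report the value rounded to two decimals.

22.78

Rewriting demand in inverse form: P = 205 - 4Q.
Rewriting supply in inverse form: P = 178 + 4Q.
Equilibrium: 205 - 4Q = 178 + 4Q, so Q* = 3.375 and P* = 191.5.
Producer surplus is the triangle above supply below P*: (1/2)(3.375)(191.5 - 178) = (1/2)(3.375)(13.5) = 22.7812.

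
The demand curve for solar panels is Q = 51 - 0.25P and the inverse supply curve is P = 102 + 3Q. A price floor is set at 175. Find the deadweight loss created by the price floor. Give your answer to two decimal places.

187.61

Rewriting demand in inverse form: P = 204 - 4Q.
Without the control, 204 - 4Q = 102 + 3Q so Q* = 14.5714 and P* = 145.7143.
At P = 175, buyers demand (204 - 175)/4 = 7.25 while sellers would supply more, so the quantity traded is 7.25 at price 175.
At Q = 7.25 the demand price is 175 and the supply price is 123.75. Deadweight loss is the triangle between the curves from 7.25 to 14.5714: (1/2)(175 - 123.75)(14.5714 - 7.25) = 187.6116.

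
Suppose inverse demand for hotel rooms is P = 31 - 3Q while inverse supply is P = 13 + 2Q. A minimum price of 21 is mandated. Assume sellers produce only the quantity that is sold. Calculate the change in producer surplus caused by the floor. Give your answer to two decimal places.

2.60

Without the control, 31 - 3Q = 13 + 2Q so Q* = 3.6 and P* = 20.2.
At P = 21, buyers demand (31 - 21)/3 = 3.3333 while sellers would supply more, so the quantity traded is 3.3333 at price 21.
PS goes from (1/2)(3.6)(7.2) = 12.96 to 15.5556 (computed as (21 - 13)(3.3333) - (1/2)(2)(3.3333)^2), a change of 2.5956.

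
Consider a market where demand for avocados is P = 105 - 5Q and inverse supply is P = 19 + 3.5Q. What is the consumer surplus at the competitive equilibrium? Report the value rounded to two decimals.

255.92

Set 105 - 5Q = 19 + 3.5Q, which gives 86 = 8.5Q, so Q* = 10.1176 and P* = 105 - 5(10.1176) = 54.4118.
Consumer surplus is the triangle under demand above P*: (1/2)(10.1176)(105 - 54.4118) = (1/2)(10.1176)(50.5882) = 255.917.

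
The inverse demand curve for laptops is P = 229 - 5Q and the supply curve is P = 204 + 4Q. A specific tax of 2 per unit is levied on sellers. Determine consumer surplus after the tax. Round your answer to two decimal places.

Pre-tax equilibrium: 229 - 5Q = 204 + 4Q gives Q* = 2.7778, P* = 215.1111.
With the tax, sellers need 2 more per unit: 229 - 5Q = 204 + 4Q + 2, so Q_t = 2.5556. Buyers pay P_b = 216.2222; sellers receive P_s = P_b - 2 = 214.2222.
CS = (1/2)(Q_t)(229 - P_b) = (1/2)(2.5556)(12.7778) = 16.3272.

16.33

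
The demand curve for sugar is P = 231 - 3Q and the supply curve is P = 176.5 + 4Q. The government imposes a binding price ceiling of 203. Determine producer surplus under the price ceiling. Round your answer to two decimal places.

87.78

Free-market equilibrium: 231 - 3Q = 176.5 + 4Q gives Q* = 7.7857, P* = 207.6429.
At the ceiling price 203, quantity supplied is (203 - 176.5)/4 = 6.625; supply is the short side, so Q = 6.625 trades at P = 203.
PS is the triangle above supply below 203: (1/2)(6.625)(203 - 176.5) = 87.7812.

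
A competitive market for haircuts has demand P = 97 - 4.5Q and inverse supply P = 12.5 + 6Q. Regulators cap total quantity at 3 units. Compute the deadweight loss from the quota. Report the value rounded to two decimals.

Unrestricted equilibrium: Q* = (97 - 12.5)/(4.5 + 6) = 8.0476.
At Q = 3 the demand price is 97 - 4.5(3) = 83.5 and the supply price is 12.5 + 6(3) = 30.5.
Deadweight loss is the triangle between the curves from 3 to 8.0476: (1/2)(83.5 - 30.5)(8.0476 - 3) = 133.7619.

133.76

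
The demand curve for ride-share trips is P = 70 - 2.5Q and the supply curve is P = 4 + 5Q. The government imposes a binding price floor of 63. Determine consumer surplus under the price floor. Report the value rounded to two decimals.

9.80

Without the control, 70 - 2.5Q = 4 + 5Q so Q* = 8.8 and P* = 48.
At P = 63, buyers demand (70 - 63)/2.5 = 2.8 while sellers would supply more, so the quantity traded is 2.8 at price 63.
CS is the triangle under demand above 63: (1/2)(2.8)(70 - 63) = 9.8.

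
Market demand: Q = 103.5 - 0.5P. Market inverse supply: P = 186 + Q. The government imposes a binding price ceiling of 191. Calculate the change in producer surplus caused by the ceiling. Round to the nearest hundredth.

-12.00

Rewriting demand in inverse form: P = 207 - 2Q.
Without the control, 207 - 2Q = 186 + Q so Q* = 7 and P* = 193.
At the ceiling price 191, quantity supplied is (191 - 186)/1 = 5; supply is the short side, so Q = 5 trades at P = 191.
PS goes from (1/2)(7)(7) = 24.5 to 12.5 (computed as (191 - 186)(5) - (1/2)(1)(5)^2), a change of -12.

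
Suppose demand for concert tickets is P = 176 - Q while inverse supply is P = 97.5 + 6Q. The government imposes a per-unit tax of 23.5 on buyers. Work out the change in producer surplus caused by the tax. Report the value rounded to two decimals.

Pre-tax equilibrium: 176 - Q = 97.5 + 6Q gives Q* = 11.2143, P* = 164.7857.
A tax on buyers shifts demand down by 23.5: (176 - 23.5) - Q = 97.5 + 6Q, so Q_t = 7.8571. Buyers pay P_b = 168.1429; sellers receive P_s = P_b - 23.5 = 144.6429.
PS falls from (1/2)(11.2143)(67.2857) = 377.2806 to (1/2)(7.8571)(47.1429) = 185.2041, a change of -192.0765.

-192.08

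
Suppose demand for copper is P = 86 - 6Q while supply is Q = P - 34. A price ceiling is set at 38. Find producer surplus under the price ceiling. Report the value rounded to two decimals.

8.00

Rewriting supply in inverse form: P = 34 + Q.
Free-market equilibrium: 86 - 6Q = 34 + Q gives Q* = 7.4286, P* = 41.4286.
At the ceiling price 38, quantity supplied is (38 - 34)/1 = 4; supply is the short side, so Q = 4 trades at P = 38.
PS is the triangle above supply below 38: (1/2)(4)(38 - 34) = 8.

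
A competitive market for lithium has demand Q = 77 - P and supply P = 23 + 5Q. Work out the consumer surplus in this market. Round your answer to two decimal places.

40.50

Rewriting demand in inverse form: P = 77 - Q.
Set 77 - Q = 23 + 5Q, which gives 54 = 6Q, so Q* = 9 and P* = 77 - (9) = 68.
CS is the area between the demand curve and P* from 0 to Q*: (1/2)(9)(9) = 40.5.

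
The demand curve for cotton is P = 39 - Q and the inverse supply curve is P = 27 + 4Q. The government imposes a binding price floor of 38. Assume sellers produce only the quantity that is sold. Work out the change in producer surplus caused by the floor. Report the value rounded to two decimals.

Free-market equilibrium: 39 - Q = 27 + 4Q gives Q* = 2.4, P* = 36.6.
At P = 38, buyers demand (39 - 38)/1 = 1 while sellers would supply more, so the quantity traded is 1 at price 38.
PS goes from (1/2)(2.4)(9.6) = 11.52 to 9 (computed as (38 - 27)(1) - (1/2)(4)(1)^2), a change of -2.52.

-2.52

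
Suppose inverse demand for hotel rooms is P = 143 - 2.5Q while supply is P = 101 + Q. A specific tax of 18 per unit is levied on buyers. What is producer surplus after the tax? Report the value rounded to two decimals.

Without the tax, 143 - 2.5Q = 101 + Q so Q* = 12 and P* = 113.
A tax on buyers shifts demand down by 18: (143 - 18) - 2.5Q = 101 + Q, so Q_t = 6.8571. Buyers pay P_b = 125.8571; sellers receive P_s = P_b - 18 = 107.8571.
PS = (1/2)(Q_t)(P_s - 101) = (1/2)(6.8571)(6.8571) = 23.5102.

23.51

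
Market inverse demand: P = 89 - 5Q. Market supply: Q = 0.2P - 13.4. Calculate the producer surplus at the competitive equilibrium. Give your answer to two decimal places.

12.10

Rewriting supply in inverse form: P = 67 + 5Q.
Setting demand equal to supply, 22 = 10Q, so Q* = 2.2 and P* = 78.
PS is the area between P* and the supply curve from 0 to Q*: (1/2)(2.2)(11) = 12.1.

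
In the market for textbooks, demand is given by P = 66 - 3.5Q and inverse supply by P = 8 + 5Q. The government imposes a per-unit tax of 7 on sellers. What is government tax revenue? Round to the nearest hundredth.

42.00

Without the tax, 66 - 3.5Q = 8 + 5Q so Q* = 6.8235 and P* = 42.1176.
A tax on sellers shifts supply up by 7: 66 - 3.5Q = 8 + 5Q + 7, so Q_t = 6. Buyers pay P_b = 45; sellers receive P_s = P_b - 7 = 38.
Revenue is the tax times quantity traded: 7 x 6 = 42.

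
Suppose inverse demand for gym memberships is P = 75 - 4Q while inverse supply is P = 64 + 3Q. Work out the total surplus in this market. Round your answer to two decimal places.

8.64

Setting demand equal to supply, 11 = 7Q, so Q* = 1.5714 and P* = 68.7143.
CS = (1/2)(1.5714)(6.2857) = 4.9388 and PS = (1/2)(1.5714)(4.7143) = 3.7041, so total surplus = 8.6429.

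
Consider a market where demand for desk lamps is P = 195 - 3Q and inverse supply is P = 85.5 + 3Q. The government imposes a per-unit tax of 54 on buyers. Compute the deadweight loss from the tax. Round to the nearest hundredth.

Without the tax, 195 - 3Q = 85.5 + 3Q so Q* = 18.25 and P* = 140.25.
A tax on buyers shifts demand down by 54: (195 - 54) - 3Q = 85.5 + 3Q, so Q_t = 9.25. Buyers pay P_b = 167.25; sellers receive P_s = P_b - 54 = 113.25.
Deadweight loss is the triangle between the curves from Q_t to Q*: (1/2)(18.25 - 9.25)(54) = 243.

243.00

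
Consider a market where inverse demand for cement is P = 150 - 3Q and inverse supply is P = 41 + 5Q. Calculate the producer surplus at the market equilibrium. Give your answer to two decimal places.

Set 150 - 3Q = 41 + 5Q, which gives 109 = 8Q, so Q* = 13.625 and P* = 150 - 3(13.625) = 109.125.
Producer surplus is the triangle above supply below P*: (1/2)(13.625)(109.125 - 41) = (1/2)(13.625)(68.125) = 464.1016.

464.10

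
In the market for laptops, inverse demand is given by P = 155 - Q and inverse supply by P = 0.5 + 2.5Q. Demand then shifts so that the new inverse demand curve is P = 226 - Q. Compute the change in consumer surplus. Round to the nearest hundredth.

Initial equilibrium: Q_0 = 44.1429, P_0 = 110.8571; CS_0 = (1/2)(44.1429)(44.1429) = 974.2959, PS_0 = (1/2)(44.1429)(110.3571) = 2435.7398.
New equilibrium: 226 - Q = 0.5 + 2.5Q gives Q_1 = 64.4286, P_1 = 161.5714; CS_1 = 2075.5204, PS_1 = 5188.801.
Change in consumer surplus = 2075.5204 - 974.2959 = 1101.2245.

1101.22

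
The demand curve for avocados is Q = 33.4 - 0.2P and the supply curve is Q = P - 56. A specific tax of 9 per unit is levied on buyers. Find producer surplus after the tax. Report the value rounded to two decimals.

144.50

Rewriting demand in inverse form: P = 167 - 5Q.
Rewriting supply in inverse form: P = 56 + Q.
Without the tax, 167 - 5Q = 56 + Q so Q* = 18.5 and P* = 74.5.
With the tax, buyers' net willingness to pay falls by 9: (167 - 9) - 5Q = 56 + Q, so Q_t = 17. Buyers pay P_b = 82; sellers receive P_s = P_b - 9 = 73.
Producer surplus is the triangle above supply below P_s: (1/2)(17)(73 - 56) = 144.5.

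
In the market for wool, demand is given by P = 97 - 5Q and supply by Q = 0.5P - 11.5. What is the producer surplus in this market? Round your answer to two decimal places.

111.76

Rewriting supply in inverse form: P = 23 + 2Q.
Setting demand equal to supply, 74 = 7Q, so Q* = 10.5714 and P* = 44.1429.
PS is the area between P* and the supply curve from 0 to Q*: (1/2)(10.5714)(21.1429) = 111.7551.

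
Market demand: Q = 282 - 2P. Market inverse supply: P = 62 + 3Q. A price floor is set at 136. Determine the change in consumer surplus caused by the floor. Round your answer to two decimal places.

Rewriting demand in inverse form: P = 141 - 0.5Q.
Free-market equilibrium: 141 - 0.5Q = 62 + 3Q gives Q* = 22.5714, P* = 129.7143.
At P = 136, buyers demand (141 - 136)/0.5 = 10 while sellers would supply more, so the quantity traded is 10 at price 136.
CS goes from (1/2)(22.5714)(11.2857) = 127.3673 to 25 (computed as (141 - 136)(10) - (1/2)(0.5)(10)^2), a change of -102.3673.

-102.37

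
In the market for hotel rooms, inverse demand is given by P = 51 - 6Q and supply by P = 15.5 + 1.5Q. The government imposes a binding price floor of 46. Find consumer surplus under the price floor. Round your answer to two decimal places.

2.08

Without the control, 51 - 6Q = 15.5 + 1.5Q so Q* = 4.7333 and P* = 22.6.
At P = 46, buyers demand (51 - 46)/6 = 0.8333 while sellers would supply more, so the quantity traded is 0.8333 at price 46.
CS is the triangle under demand above 46: (1/2)(0.8333)(51 - 46) = 2.0833.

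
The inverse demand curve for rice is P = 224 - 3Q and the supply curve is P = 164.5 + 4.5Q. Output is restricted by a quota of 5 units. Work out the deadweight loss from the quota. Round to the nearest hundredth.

32.27

Without the quota, 224 - 3Q = 164.5 + 4.5Q gives Q* = 7.9333.
At Q = 5 the demand price is 224 - 3(5) = 209 and the supply price is 164.5 + 4.5(5) = 187.
Deadweight loss is the triangle between the curves from 5 to 7.9333: (1/2)(209 - 187)(7.9333 - 5) = 32.2667.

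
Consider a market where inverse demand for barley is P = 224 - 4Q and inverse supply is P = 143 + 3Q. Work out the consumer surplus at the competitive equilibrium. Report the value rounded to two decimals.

Set 224 - 4Q = 143 + 3Q, which gives 81 = 7Q, so Q* = 11.5714 and P* = 224 - 4(11.5714) = 177.7143.
CS is the area between the demand curve and P* from 0 to Q*: (1/2)(11.5714)(46.2857) = 267.7959.

267.80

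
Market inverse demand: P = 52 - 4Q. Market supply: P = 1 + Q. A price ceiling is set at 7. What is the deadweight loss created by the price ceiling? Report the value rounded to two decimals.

44.10

Free-market equilibrium: 52 - 4Q = 1 + Q gives Q* = 10.2, P* = 11.2.
At P = 7, sellers supply (7 - 1)/1 = 6 while buyers want more, so the quantity traded is 6 at price 7.
The lost-trades triangle has base Q* - 6 = 4.2 and height equal to the gap between the curves at Q = 6, which is 28 - 7 = 21. DWL = (1/2)(4.2)(21) = 44.1.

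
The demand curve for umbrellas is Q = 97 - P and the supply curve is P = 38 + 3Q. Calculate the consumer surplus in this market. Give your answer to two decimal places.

108.78

Rewriting demand in inverse form: P = 97 - Q.
Equilibrium: 97 - Q = 38 + 3Q, so Q* = 14.75 and P* = 82.25.
The demand choke price is 97, so CS = (1/2)(Q*)(97 - P*) = (1/2)(14.75)(14.75) = 108.7812.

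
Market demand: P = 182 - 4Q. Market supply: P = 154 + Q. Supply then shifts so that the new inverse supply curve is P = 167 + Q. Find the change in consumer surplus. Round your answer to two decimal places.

Initial equilibrium: Q_0 = 5.6, P_0 = 159.6; CS_0 = (1/2)(5.6)(22.4) = 62.72, PS_0 = (1/2)(5.6)(5.6) = 15.68.
New equilibrium: 182 - 4Q = 167 + Q gives Q_1 = 3, P_1 = 170; CS_1 = 18, PS_1 = 4.5.
Change in consumer surplus = 18 - 62.72 = -44.72.

-44.72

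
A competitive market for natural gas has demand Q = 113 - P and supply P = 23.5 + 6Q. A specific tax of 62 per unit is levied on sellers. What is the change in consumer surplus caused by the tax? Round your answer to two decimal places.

Rewriting demand in inverse form: P = 113 - Q.
Pre-tax equilibrium: 113 - Q = 23.5 + 6Q gives Q* = 12.7857, P* = 100.2143.
With the tax, sellers need 62 more per unit: 113 - Q = 23.5 + 6Q + 62, so Q_t = 3.9286. Buyers pay P_b = 109.0714; sellers receive P_s = P_b - 62 = 47.0714.
CS falls from (1/2)(12.7857)(12.7857) = 81.7372 to (1/2)(3.9286)(3.9286) = 7.7168, a change of -74.0204.

-74.02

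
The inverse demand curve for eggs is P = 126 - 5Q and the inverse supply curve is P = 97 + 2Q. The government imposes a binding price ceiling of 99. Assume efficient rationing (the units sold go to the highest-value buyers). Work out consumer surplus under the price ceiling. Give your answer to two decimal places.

Free-market equilibrium: 126 - 5Q = 97 + 2Q gives Q* = 4.1429, P* = 105.2857.
At P = 99, sellers supply (99 - 97)/2 = 1 while buyers want more, so the quantity traded is 1 at price 99.
The demand price at Q = 1 is 121. CS is the trapezoid between demand and 99 over [0, 1]: (1/2)[(126 - 99) + (121 - 99)](1) = 24.5.

24.50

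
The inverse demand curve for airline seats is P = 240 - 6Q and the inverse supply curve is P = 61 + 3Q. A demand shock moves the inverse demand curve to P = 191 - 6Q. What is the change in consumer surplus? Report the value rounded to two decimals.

-560.78

Initial equilibrium: Q_0 = 19.8889, P_0 = 120.6667; CS_0 = (1/2)(19.8889)(119.3333) = 1186.7037, PS_0 = (1/2)(19.8889)(59.6667) = 593.3519.
New equilibrium: 191 - 6Q = 61 + 3Q gives Q_1 = 14.4444, P_1 = 104.3333; CS_1 = 625.9259, PS_1 = 312.963.
Change in consumer surplus = 625.9259 - 1186.7037 = -560.7778.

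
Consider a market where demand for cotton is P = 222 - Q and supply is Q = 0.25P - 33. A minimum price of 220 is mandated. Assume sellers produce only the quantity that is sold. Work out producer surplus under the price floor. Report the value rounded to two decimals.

168.00

Rewriting supply in inverse form: P = 132 + 4Q.
Without the control, 222 - Q = 132 + 4Q so Q* = 18 and P* = 204.
At the floor price 220, quantity demanded is (222 - 220)/1 = 2; demand is the short side, so Q = 2 trades at P = 220.
The supply price at Q = 2 is 140. PS is the trapezoid between 220 and supply over [0, 2]: (1/2)[(220 - 132) + (220 - 140)](2) = 168.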